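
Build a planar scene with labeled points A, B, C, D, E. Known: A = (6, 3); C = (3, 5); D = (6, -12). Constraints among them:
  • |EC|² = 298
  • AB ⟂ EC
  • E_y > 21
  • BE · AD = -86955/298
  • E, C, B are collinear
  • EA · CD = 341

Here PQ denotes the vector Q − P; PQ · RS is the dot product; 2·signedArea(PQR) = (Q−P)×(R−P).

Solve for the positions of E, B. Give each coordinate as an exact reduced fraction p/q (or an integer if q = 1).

1. E_x = 0  [line -3·x + 17·y + -374 = 0 ∩ |EC|² = 298]
2. E_y = 22  [line -3·x + 17·y + -374 = 0 ∩ |EC|² = 298]
   → E = (0, 22)
3. B_x = 1023/298  [E, C, B are collinear ∩ AB ⟂ EC]
4. B_y = 759/298  [E, C, B are collinear ∩ AB ⟂ EC]
   → B = (1023/298, 759/298)

B = (1023/298, 759/298)
E = (0, 22)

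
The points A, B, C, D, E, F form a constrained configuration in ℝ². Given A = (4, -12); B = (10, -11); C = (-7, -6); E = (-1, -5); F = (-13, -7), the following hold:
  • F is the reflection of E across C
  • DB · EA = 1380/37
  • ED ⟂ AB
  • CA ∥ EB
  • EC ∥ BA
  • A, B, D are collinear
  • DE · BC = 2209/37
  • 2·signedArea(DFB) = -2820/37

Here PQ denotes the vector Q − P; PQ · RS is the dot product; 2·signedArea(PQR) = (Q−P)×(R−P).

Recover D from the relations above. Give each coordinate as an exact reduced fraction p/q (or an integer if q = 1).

D = (10/37, -467/37)

1. D_x = 10/37  [A, B, D are collinear ∩ ED ⟂ AB]
2. D_y = -467/37  [A, B, D are collinear ∩ ED ⟂ AB]
   → D = (10/37, -467/37)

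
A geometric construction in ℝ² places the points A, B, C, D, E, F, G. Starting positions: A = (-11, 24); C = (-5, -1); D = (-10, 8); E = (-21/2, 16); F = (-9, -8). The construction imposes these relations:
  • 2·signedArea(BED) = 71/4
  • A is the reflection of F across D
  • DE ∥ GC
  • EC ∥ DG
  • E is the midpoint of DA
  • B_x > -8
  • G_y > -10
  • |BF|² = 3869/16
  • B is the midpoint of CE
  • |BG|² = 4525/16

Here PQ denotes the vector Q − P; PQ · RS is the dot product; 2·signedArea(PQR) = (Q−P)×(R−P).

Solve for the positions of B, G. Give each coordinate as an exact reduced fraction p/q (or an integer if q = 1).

1. B_x = -31/4  [B is the midpoint of CE]
2. B_y = 15/2  [B is the midpoint of CE]
   → B = (-31/4, 15/2)
3. G_x = -9/2  [DE ∥ GC ∩ EC ∥ DG]
4. G_y = -9  [DE ∥ GC ∩ EC ∥ DG]
   → G = (-9/2, -9)

B = (-31/4, 15/2)
G = (-9/2, -9)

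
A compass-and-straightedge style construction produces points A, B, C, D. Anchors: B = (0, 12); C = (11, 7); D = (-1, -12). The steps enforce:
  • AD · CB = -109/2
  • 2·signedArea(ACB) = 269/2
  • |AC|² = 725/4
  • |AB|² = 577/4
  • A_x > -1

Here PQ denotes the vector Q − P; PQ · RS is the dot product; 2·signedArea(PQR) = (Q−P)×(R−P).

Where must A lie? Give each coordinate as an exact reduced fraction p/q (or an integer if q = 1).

1. A_x = -1/2  [2·signedArea(ACB) = 269/2 ∩ AD · CB = -109/2]
2. A_y = 0  [2·signedArea(ACB) = 269/2 ∩ AD · CB = -109/2]
   → A = (-1/2, 0)

A = (-1/2, 0)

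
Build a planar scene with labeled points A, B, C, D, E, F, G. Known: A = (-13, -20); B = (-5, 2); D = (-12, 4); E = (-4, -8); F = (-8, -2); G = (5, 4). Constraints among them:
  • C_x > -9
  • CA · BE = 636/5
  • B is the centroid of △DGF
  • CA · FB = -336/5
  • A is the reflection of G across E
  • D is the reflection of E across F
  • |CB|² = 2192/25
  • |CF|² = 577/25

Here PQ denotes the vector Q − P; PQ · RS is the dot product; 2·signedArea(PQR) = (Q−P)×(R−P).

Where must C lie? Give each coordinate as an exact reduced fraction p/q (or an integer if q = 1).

C = (-41/5, -34/5)

1. C_x = -41/5  [CA · BE = 636/5 ∩ CA · FB = -336/5]
2. C_y = -34/5  [CA · BE = 636/5 ∩ CA · FB = -336/5]
   → C = (-41/5, -34/5)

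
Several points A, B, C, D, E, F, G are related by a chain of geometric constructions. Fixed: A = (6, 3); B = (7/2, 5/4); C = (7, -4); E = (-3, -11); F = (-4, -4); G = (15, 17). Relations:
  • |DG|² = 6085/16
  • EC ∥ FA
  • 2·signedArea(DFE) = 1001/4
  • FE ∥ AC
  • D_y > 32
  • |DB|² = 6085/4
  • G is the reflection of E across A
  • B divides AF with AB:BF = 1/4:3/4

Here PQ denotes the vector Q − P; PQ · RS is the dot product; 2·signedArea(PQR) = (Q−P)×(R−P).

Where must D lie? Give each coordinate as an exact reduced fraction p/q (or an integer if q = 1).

1. D_x = 53/2  [line 7·x + 1·y + -873/4 = 0 ∩ |DB|² = 6085/4]
2. D_y = 131/4  [line 7·x + 1·y + -873/4 = 0 ∩ |DB|² = 6085/4]
   → D = (53/2, 131/4)

D = (53/2, 131/4)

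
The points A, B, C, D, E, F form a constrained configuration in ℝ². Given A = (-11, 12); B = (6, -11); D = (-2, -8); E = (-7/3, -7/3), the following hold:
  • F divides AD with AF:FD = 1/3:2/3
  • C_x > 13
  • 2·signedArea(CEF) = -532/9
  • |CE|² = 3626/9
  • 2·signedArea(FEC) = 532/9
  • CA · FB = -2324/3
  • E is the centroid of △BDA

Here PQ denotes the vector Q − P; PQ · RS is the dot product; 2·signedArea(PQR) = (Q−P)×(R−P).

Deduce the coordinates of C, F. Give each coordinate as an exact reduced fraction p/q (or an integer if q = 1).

1. F_x = -8  [F divides AD with AF:FD = 1/3:2/3]
2. F_y = 16/3  [F divides AD with AF:FD = 1/3:2/3]
   → F = (-8, 16/3)
3. C_x = 14  [2·signedArea(CEF) = -532/9 ∩ CA · FB = -2324/3]
4. C_y = -14  [2·signedArea(CEF) = -532/9 ∩ CA · FB = -2324/3]
   → C = (14, -14)

C = (14, -14)
F = (-8, 16/3)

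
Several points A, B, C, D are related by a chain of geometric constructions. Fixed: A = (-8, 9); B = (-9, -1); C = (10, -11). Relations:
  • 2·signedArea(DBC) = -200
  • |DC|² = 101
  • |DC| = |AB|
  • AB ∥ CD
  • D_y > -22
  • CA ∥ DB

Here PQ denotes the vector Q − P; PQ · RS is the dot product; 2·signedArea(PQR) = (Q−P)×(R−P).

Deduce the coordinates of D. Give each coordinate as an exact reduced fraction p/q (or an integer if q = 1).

1. D_x = 9  [CA ∥ DB ∩ AB ∥ CD]
2. D_y = -21  [CA ∥ DB ∩ AB ∥ CD]
   → D = (9, -21)

D = (9, -21)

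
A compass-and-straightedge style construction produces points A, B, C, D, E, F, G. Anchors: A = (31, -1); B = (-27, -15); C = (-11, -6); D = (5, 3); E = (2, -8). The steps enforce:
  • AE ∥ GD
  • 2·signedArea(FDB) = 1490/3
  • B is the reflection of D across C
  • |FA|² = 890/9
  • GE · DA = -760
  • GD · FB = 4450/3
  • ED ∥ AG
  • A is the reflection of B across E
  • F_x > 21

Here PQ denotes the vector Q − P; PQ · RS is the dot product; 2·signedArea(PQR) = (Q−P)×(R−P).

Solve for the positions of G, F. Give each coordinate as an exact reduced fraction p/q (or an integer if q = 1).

1. G_x = 34  [AE ∥ GD ∩ ED ∥ AG]
2. G_y = 10  [AE ∥ GD ∩ ED ∥ AG]
   → G = (34, 10)
3. F_x = 64/3  [2·signedArea(FDB) = 1490/3 ∩ GD · FB = 4450/3]
4. F_y = -10/3  [2·signedArea(FDB) = 1490/3 ∩ GD · FB = 4450/3]
   → F = (64/3, -10/3)

F = (64/3, -10/3)
G = (34, 10)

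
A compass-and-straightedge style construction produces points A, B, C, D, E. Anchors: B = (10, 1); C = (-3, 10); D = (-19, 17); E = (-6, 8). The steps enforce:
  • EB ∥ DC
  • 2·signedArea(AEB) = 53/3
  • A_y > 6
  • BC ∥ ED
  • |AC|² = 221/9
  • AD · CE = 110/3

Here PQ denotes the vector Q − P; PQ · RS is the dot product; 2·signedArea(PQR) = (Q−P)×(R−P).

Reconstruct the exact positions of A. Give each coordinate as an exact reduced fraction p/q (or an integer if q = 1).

1. A_x = 1/3  [2·signedArea(AEB) = 53/3 ∩ AD · CE = 110/3]
2. A_y = 19/3  [2·signedArea(AEB) = 53/3 ∩ AD · CE = 110/3]
   → A = (1/3, 19/3)

A = (1/3, 19/3)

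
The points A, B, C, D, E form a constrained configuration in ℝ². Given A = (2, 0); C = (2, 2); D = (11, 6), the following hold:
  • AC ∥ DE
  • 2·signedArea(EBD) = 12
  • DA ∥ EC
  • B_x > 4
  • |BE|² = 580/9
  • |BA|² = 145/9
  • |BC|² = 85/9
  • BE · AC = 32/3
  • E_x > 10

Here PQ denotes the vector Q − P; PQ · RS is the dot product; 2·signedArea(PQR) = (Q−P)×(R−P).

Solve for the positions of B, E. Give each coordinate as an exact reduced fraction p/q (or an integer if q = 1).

1. E_x = 11  [DA ∥ EC ∩ AC ∥ DE]
2. E_y = 8  [DA ∥ EC ∩ AC ∥ DE]
   → E = (11, 8)
3. B_x = 5  [BE · AC = 32/3 ∩ 2·signedArea(EBD) = 12]
4. B_y = 8/3  [BE · AC = 32/3 ∩ 2·signedArea(EBD) = 12]
   → B = (5, 8/3)

B = (5, 8/3)
E = (11, 8)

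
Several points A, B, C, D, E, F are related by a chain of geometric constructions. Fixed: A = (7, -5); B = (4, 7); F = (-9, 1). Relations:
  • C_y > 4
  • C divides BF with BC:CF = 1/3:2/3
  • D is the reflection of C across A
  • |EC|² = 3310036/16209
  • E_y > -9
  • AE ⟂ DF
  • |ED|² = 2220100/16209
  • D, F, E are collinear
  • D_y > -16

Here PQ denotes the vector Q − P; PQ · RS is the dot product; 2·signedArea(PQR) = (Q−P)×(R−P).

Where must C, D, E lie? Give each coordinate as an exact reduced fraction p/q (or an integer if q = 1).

C = (-1/3, 5)
D = (43/3, -15)
E = (8431/1801, -15095/1801)

1. C_x = -1/3  [C divides BF with BC:CF = 1/3:2/3]
2. C_y = 5  [C divides BF with BC:CF = 1/3:2/3]
   → C = (-1/3, 5)
3. D_x = 43/3  [D is the reflection of C across A]
4. D_y = -15  [D is the reflection of C across A]
   → D = (43/3, -15)
5. E_x = 8431/1801  [D, F, E are collinear ∩ AE ⟂ DF]
6. E_y = -15095/1801  [D, F, E are collinear ∩ AE ⟂ DF]
   → E = (8431/1801, -15095/1801)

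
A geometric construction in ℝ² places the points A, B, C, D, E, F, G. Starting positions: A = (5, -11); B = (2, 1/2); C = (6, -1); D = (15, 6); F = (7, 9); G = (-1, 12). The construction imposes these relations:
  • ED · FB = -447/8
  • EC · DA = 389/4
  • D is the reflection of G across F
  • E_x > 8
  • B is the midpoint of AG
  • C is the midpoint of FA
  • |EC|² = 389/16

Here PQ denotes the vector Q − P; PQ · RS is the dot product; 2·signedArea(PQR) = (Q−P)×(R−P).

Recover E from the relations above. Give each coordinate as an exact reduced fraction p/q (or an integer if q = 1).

E = (17/2, 13/4)

1. E_x = 17/2  [line 5·x + 17/2·y + -561/8 = 0 ∩ |EC|² = 389/16]
2. E_y = 13/4  [line 5·x + 17/2·y + -561/8 = 0 ∩ |EC|² = 389/16]
   → E = (17/2, 13/4)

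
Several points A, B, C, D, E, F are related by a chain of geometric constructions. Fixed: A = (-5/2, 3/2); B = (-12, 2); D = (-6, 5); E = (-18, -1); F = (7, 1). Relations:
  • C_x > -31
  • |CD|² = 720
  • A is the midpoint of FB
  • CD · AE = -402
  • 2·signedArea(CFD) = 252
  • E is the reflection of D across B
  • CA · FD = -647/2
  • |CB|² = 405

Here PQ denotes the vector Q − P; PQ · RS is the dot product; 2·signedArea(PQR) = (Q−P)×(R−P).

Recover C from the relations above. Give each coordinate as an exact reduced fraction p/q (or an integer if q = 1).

1. C_x = -30  [2·signedArea(CFD) = 252 ∩ CD · AE = -402]
2. C_y = -7  [2·signedArea(CFD) = 252 ∩ CD · AE = -402]
   → C = (-30, -7)

C = (-30, -7)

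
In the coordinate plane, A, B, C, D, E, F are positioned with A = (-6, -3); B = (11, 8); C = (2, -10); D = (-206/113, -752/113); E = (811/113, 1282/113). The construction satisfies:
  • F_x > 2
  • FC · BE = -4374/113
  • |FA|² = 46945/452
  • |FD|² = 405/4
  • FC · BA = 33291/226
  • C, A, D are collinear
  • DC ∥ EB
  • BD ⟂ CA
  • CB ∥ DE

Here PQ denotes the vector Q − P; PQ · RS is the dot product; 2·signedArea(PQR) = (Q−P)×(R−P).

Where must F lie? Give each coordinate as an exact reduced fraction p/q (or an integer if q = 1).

F = (605/226, 265/113)

1. F_x = 605/226  [FC · BE = -4374/113 ∩ FC · BA = 33291/226]
2. F_y = 265/113  [FC · BE = -4374/113 ∩ FC · BA = 33291/226]
   → F = (605/226, 265/113)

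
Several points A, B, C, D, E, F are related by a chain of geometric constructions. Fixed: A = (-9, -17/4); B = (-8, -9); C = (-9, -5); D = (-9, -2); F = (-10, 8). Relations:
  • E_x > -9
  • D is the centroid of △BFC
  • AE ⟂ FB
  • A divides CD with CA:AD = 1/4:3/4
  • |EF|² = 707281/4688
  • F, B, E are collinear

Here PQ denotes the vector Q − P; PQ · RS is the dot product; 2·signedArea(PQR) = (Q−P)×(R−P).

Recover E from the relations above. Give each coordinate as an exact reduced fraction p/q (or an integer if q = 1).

E = (-5019/586, -4921/1172)

1. E_x = -5019/586  [F, B, E are collinear ∩ AE ⟂ FB]
2. E_y = -4921/1172  [F, B, E are collinear ∩ AE ⟂ FB]
   → E = (-5019/586, -4921/1172)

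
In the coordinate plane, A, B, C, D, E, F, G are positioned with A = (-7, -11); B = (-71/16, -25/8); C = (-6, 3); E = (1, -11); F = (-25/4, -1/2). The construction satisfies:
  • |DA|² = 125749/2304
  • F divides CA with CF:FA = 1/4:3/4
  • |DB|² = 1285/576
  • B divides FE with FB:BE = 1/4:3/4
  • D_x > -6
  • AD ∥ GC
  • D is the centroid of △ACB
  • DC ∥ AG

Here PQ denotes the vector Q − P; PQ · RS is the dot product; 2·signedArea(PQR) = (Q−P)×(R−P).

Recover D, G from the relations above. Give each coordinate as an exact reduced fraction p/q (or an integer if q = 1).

D = (-93/16, -89/24)
G = (-115/16, -103/24)

1. D_x = -93/16  [D is the centroid of △ACB]
2. D_y = -89/24  [D is the centroid of △ACB]
   → D = (-93/16, -89/24)
3. G_x = -115/16  [AD ∥ GC ∩ DC ∥ AG]
4. G_y = -103/24  [AD ∥ GC ∩ DC ∥ AG]
   → G = (-115/16, -103/24)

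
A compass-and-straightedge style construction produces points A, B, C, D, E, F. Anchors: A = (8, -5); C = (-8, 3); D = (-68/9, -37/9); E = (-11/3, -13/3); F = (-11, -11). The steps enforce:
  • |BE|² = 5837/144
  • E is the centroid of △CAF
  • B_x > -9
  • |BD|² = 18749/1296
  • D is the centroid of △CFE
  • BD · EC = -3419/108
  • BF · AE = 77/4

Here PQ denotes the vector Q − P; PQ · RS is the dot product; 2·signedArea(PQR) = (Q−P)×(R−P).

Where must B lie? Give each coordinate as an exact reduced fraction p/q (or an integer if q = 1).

B = (-35/4, -1/2)

1. B_x = -35/4  [BF · AE = 77/4 ∩ BD · EC = -3419/108]
2. B_y = -1/2  [BF · AE = 77/4 ∩ BD · EC = -3419/108]
   → B = (-35/4, -1/2)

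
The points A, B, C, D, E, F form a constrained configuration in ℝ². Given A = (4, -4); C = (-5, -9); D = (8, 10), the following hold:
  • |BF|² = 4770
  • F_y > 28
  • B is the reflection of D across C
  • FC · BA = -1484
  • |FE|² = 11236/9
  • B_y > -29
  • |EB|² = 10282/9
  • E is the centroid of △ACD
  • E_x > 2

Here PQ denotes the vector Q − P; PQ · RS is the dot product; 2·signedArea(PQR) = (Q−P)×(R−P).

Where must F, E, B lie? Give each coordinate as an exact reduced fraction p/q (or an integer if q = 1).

1. E_x = 7/3  [E is the centroid of △ACD]
2. E_y = -1  [E is the centroid of △ACD]
   → E = (7/3, -1)
3. B_x = -18  [B is the reflection of D across C]
4. B_y = -28  [B is the reflection of D across C]
   → B = (-18, -28)
5. F_x = 21  [line -22·x + -24·y + 1158 = 0 ∩ |FE|² = 11236/9]
6. F_y = 29  [line -22·x + -24·y + 1158 = 0 ∩ |FE|² = 11236/9]
   → F = (21, 29)

B = (-18, -28)
E = (7/3, -1)
F = (21, 29)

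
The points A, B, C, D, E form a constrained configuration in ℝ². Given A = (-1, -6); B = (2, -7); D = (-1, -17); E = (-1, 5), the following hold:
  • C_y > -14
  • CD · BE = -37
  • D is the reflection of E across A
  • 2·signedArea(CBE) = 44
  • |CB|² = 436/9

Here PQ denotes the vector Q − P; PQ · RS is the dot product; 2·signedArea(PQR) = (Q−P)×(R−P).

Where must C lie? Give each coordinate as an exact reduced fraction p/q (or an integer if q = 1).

1. C_x = 0  [2·signedArea(CBE) = 44 ∩ CD · BE = -37]
2. C_y = -41/3  [2·signedArea(CBE) = 44 ∩ CD · BE = -37]
   → C = (0, -41/3)

C = (0, -41/3)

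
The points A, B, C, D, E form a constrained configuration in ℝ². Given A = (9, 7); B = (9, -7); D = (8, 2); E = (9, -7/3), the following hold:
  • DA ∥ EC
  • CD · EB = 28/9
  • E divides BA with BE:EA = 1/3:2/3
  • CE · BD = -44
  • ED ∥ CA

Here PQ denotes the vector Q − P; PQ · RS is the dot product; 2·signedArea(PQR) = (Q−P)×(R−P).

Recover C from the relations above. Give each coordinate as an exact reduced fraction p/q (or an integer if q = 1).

1. C_x = 10  [ED ∥ CA ∩ DA ∥ EC]
2. C_y = 8/3  [ED ∥ CA ∩ DA ∥ EC]
   → C = (10, 8/3)

C = (10, 8/3)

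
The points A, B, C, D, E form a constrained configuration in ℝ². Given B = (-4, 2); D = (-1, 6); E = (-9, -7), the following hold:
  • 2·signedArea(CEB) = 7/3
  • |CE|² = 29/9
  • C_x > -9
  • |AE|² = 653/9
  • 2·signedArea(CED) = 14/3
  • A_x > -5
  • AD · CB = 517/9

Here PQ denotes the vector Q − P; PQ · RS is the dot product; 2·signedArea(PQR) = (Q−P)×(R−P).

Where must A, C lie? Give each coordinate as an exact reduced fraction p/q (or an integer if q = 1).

A = (-14/3, 1/3)
C = (-25/3, -16/3)

1. C_x = -25/3  [2·signedArea(CED) = 14/3 ∩ 2·signedArea(CEB) = 7/3]
2. C_y = -16/3  [2·signedArea(CED) = 14/3 ∩ 2·signedArea(CEB) = 7/3]
   → C = (-25/3, -16/3)
3. A_x = -14/3  [line -13/3·x + -22/3·y + -160/9 = 0 ∩ |AE|² = 653/9]
4. A_y = 1/3  [line -13/3·x + -22/3·y + -160/9 = 0 ∩ |AE|² = 653/9]
   → A = (-14/3, 1/3)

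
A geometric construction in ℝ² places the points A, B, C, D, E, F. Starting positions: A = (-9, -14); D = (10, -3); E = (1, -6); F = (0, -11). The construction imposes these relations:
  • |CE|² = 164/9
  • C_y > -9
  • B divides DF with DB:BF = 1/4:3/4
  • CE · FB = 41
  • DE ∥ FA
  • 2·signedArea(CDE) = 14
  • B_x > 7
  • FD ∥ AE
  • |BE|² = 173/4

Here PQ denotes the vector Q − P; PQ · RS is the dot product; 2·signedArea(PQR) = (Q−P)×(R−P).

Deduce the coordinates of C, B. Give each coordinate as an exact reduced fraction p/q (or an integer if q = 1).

B = (15/2, -5)
C = (-7/3, -26/3)

1. B_x = 15/2  [B divides DF with DB:BF = 1/4:3/4]
2. B_y = -5  [B divides DF with DB:BF = 1/4:3/4]
   → B = (15/2, -5)
3. C_x = -7/3  [2·signedArea(CDE) = 14 ∩ CE · FB = 41]
4. C_y = -26/3  [2·signedArea(CDE) = 14 ∩ CE · FB = 41]
   → C = (-7/3, -26/3)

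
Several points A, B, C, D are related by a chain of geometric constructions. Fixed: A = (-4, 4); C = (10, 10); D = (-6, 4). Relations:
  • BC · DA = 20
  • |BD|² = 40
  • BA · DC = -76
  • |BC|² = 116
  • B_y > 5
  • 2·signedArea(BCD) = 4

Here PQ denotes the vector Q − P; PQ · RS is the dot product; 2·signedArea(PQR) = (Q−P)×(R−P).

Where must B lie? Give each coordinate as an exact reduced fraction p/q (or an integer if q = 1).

1. B_x = 0  [2·signedArea(BCD) = 4 ∩ BC · DA = 20]
2. B_y = 6  [2·signedArea(BCD) = 4 ∩ BC · DA = 20]
   → B = (0, 6)

B = (0, 6)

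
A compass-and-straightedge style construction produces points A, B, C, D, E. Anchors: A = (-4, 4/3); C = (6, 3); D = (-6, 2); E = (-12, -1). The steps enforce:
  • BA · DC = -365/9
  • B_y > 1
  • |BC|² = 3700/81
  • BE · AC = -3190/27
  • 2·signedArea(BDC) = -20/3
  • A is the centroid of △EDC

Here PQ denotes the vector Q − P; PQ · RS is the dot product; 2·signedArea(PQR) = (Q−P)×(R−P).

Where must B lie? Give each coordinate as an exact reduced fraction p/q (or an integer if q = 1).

B = (-2/3, 17/9)

1. B_x = -2/3  [2·signedArea(BDC) = -20/3 ∩ BE · AC = -3190/27]
2. B_y = 17/9  [2·signedArea(BDC) = -20/3 ∩ BE · AC = -3190/27]
   → B = (-2/3, 17/9)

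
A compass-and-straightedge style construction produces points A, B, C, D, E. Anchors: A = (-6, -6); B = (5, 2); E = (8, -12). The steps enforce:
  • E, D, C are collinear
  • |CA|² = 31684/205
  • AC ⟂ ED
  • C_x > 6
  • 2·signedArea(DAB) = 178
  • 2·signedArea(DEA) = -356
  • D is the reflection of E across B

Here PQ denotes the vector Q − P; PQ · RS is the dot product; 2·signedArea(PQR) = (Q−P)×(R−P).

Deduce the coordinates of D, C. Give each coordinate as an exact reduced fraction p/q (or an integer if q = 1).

C = (1262/205, -696/205)
D = (2, 16)

1. D_x = 2  [D is the reflection of E across B]
2. D_y = 16  [D is the reflection of E across B]
   → D = (2, 16)
3. C_x = 1262/205  [E, D, C are collinear ∩ AC ⟂ ED]
4. C_y = -696/205  [E, D, C are collinear ∩ AC ⟂ ED]
   → C = (1262/205, -696/205)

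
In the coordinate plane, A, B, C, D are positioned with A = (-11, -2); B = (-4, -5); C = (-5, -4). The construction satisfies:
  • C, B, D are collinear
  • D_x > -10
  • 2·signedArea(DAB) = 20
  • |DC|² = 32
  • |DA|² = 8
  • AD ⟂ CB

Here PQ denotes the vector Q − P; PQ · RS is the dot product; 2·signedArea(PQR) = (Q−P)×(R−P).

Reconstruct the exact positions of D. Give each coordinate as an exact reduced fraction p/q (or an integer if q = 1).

D = (-9, 0)

1. D_x = -9  [C, B, D are collinear ∩ AD ⟂ CB]
2. D_y = 0  [C, B, D are collinear ∩ AD ⟂ CB]
   → D = (-9, 0)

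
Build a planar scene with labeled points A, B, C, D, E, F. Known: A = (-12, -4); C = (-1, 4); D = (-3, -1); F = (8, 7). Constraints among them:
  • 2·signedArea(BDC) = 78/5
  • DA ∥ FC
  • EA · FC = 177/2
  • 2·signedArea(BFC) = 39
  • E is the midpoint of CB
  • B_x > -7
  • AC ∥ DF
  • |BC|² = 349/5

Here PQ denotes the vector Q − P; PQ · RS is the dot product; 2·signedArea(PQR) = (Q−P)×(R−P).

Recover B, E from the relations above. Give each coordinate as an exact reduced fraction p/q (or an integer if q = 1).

1. B_x = -33/5  [2·signedArea(BFC) = 39 ∩ 2·signedArea(BDC) = 78/5]
2. B_y = -11/5  [2·signedArea(BFC) = 39 ∩ 2·signedArea(BDC) = 78/5]
   → B = (-33/5, -11/5)
3. E_x = -19/5  [E is the midpoint of CB]
4. E_y = 9/10  [E is the midpoint of CB]
   → E = (-19/5, 9/10)

B = (-33/5, -11/5)
E = (-19/5, 9/10)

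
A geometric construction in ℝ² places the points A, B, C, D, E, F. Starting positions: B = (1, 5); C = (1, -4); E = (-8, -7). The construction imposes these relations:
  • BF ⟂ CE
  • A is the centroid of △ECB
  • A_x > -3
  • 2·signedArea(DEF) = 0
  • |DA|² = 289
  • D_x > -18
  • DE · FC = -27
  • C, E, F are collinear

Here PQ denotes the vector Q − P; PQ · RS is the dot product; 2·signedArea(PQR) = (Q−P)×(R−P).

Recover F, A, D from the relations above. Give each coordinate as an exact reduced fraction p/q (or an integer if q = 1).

A = (-2, -2)
D = (-17, -10)
F = (37/10, -31/10)

1. F_x = 37/10  [C, E, F are collinear ∩ BF ⟂ CE]
2. F_y = -31/10  [C, E, F are collinear ∩ BF ⟂ CE]
   → F = (37/10, -31/10)
3. A_x = -2  [A is the centroid of △ECB]
4. A_y = -2  [A is the centroid of △ECB]
   → A = (-2, -2)
5. D_x = -17  [2·signedArea(DEF) = 0 ∩ DE · FC = -27]
6. D_y = -10  [2·signedArea(DEF) = 0 ∩ DE · FC = -27]
   → D = (-17, -10)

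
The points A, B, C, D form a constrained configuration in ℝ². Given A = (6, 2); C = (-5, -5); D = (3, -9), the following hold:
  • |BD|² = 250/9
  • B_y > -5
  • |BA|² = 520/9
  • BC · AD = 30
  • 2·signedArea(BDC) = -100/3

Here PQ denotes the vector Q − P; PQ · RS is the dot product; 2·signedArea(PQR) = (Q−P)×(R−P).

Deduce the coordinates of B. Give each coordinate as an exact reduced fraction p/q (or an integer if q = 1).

1. B_x = 4/3  [2·signedArea(BDC) = -100/3 ∩ BC · AD = 30]
2. B_y = -4  [2·signedArea(BDC) = -100/3 ∩ BC · AD = 30]
   → B = (4/3, -4)

B = (4/3, -4)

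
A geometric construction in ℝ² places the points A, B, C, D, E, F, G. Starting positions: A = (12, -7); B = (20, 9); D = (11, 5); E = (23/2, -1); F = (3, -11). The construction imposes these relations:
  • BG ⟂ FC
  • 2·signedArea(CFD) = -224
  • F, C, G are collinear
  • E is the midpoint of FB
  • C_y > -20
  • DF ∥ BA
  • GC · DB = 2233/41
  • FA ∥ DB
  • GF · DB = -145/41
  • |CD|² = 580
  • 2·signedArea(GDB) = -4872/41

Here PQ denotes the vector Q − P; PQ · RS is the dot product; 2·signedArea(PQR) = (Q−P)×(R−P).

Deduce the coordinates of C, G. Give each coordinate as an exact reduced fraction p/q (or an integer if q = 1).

C = (13, -19)
G = (148/41, -471/41)

1. G_x = 148/41  [2·signedArea(GDB) = -4872/41 ∩ GF · DB = -145/41]
2. G_y = -471/41  [2·signedArea(GDB) = -4872/41 ∩ GF · DB = -145/41]
   → G = (148/41, -471/41)
3. C_x = 13  [2·signedArea(CFD) = -224 ∩ F, C, G are collinear]
4. C_y = -19  [2·signedArea(CFD) = -224 ∩ F, C, G are collinear]
   → C = (13, -19)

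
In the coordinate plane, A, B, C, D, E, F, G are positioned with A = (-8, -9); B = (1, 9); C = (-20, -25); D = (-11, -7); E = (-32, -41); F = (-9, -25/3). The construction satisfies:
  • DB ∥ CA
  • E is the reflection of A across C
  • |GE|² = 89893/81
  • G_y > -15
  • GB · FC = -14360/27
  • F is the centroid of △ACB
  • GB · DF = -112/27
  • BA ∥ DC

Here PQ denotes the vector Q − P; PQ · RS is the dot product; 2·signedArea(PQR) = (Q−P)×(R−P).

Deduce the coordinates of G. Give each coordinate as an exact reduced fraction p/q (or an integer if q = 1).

G = (-37/3, -127/9)

1. G_x = -37/3  [GB · FC = -14360/27 ∩ GB · DF = -112/27]
2. G_y = -127/9  [GB · FC = -14360/27 ∩ GB · DF = -112/27]
   → G = (-37/3, -127/9)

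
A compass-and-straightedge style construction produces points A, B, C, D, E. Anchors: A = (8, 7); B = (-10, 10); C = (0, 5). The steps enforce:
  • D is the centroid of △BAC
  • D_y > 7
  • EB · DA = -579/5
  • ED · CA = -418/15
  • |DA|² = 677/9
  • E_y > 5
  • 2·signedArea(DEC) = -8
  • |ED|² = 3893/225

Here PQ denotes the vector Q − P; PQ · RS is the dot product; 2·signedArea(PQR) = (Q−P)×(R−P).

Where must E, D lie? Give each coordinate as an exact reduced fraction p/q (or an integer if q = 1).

1. D_x = -2/3  [D is the centroid of △BAC]
2. D_y = 22/3  [D is the centroid of △BAC]
   → D = (-2/3, 22/3)
3. E_x = 16/5  [EB · DA = -579/5 ∩ ED · CA = -418/15]
4. E_y = 29/5  [EB · DA = -579/5 ∩ ED · CA = -418/15]
   → E = (16/5, 29/5)

D = (-2/3, 22/3)
E = (16/5, 29/5)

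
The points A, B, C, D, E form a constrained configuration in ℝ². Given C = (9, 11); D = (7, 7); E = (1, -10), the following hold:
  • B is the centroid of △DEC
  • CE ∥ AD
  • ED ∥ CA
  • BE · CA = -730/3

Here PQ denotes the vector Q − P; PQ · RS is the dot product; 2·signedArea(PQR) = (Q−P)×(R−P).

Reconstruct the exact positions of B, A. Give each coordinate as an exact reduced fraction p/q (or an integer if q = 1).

A = (15, 28)
B = (17/3, 8/3)

1. B_x = 17/3  [B is the centroid of △DEC]
2. B_y = 8/3  [B is the centroid of △DEC]
   → B = (17/3, 8/3)
3. A_x = 15  [CE ∥ AD ∩ ED ∥ CA]
4. A_y = 28  [CE ∥ AD ∩ ED ∥ CA]
   → A = (15, 28)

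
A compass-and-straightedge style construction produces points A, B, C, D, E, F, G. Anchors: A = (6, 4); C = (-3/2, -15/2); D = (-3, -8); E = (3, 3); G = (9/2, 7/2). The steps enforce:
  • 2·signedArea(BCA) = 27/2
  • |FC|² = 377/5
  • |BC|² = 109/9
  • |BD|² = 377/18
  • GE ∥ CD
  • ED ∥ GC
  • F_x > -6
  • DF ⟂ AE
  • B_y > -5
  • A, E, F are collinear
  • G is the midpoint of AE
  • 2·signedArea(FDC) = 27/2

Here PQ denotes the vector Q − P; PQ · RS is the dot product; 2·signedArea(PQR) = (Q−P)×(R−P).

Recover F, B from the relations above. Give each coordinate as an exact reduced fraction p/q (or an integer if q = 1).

B = (-1/2, -25/6)
F = (-57/10, 1/10)

1. F_x = -57/10  [A, E, F are collinear ∩ DF ⟂ AE]
2. F_y = 1/10  [A, E, F are collinear ∩ DF ⟂ AE]
   → F = (-57/10, 1/10)
3. B_x = -1/2  [line -23/2·x + 15/2·y + 51/2 = 0 ∩ |BD|² = 377/18]
4. B_y = -25/6  [line -23/2·x + 15/2·y + 51/2 = 0 ∩ |BD|² = 377/18]
   → B = (-1/2, -25/6)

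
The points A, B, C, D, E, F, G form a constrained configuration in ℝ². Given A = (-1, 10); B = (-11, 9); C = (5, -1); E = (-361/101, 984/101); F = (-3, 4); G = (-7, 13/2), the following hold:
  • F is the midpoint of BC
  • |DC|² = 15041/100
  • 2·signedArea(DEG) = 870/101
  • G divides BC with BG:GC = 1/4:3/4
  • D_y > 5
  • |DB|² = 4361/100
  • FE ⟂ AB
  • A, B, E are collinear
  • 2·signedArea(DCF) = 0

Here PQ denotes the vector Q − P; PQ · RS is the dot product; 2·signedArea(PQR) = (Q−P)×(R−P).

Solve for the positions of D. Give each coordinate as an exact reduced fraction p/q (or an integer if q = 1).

1. D_x = -27/5  [2·signedArea(DCF) = 0 ∩ 2·signedArea(DEG) = 870/101]
2. D_y = 11/2  [2·signedArea(DCF) = 0 ∩ 2·signedArea(DEG) = 870/101]
   → D = (-27/5, 11/2)

D = (-27/5, 11/2)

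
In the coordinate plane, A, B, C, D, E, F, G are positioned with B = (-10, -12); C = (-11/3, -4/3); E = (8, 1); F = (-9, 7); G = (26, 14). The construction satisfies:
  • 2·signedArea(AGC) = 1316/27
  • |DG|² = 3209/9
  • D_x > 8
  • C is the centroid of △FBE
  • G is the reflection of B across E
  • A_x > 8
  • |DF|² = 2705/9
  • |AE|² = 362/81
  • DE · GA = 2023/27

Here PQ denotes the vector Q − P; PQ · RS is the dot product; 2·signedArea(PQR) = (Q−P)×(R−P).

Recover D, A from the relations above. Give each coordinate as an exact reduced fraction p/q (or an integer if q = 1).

A = (73/9, 28/9)
D = (25/3, 22/3)

1. A_x = 73/9  [line 46/3·x + -89/3·y + -866/27 = 0 ∩ |AE|² = 362/81]
2. A_y = 28/9  [line 46/3·x + -89/3·y + -866/27 = 0 ∩ |AE|² = 362/81]
   → A = (73/9, 28/9)
3. D_x = 25/3  [line 161/9·x + 98/9·y + -6181/27 = 0 ∩ |DF|² = 2705/9]
4. D_y = 22/3  [line 161/9·x + 98/9·y + -6181/27 = 0 ∩ |DF|² = 2705/9]
   → D = (25/3, 22/3)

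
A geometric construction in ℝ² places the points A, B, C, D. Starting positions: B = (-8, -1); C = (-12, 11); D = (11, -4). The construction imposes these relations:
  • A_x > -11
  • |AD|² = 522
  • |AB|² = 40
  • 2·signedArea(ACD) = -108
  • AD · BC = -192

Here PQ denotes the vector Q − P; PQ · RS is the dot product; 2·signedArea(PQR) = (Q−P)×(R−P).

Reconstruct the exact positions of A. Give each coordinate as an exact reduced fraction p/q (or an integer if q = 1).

A = (-10, 5)

1. A_x = -10  [2·signedArea(ACD) = -108 ∩ AD · BC = -192]
2. A_y = 5  [2·signedArea(ACD) = -108 ∩ AD · BC = -192]
   → A = (-10, 5)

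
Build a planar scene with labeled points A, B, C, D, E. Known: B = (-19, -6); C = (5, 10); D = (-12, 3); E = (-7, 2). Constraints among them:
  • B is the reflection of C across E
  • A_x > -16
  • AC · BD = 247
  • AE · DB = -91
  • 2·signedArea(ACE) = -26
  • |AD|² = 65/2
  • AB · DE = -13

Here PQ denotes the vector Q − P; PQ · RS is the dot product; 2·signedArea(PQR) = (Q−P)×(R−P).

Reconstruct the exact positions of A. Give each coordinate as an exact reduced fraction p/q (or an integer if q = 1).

A = (-31/2, -3/2)

1. A_x = -31/2  [AE · DB = -91 ∩ 2·signedArea(ACE) = -26]
2. A_y = -3/2  [AE · DB = -91 ∩ 2·signedArea(ACE) = -26]
   → A = (-31/2, -3/2)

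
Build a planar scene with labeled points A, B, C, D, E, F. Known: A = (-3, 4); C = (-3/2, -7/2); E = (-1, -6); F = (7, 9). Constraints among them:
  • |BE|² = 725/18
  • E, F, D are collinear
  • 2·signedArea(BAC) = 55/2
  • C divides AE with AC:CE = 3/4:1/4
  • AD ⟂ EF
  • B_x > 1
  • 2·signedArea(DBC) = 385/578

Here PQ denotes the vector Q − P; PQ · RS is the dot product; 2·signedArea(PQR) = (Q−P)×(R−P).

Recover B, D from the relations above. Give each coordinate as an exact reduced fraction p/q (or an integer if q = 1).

1. D_x = 783/289  [E, F, D are collinear ∩ AD ⟂ EF]
2. D_y = 276/289  [E, F, D are collinear ∩ AD ⟂ EF]
   → D = (783/289, 276/289)
3. B_x = 3/2  [2·signedArea(BAC) = 55/2 ∩ 2·signedArea(DBC) = 385/578]
4. B_y = -1/6  [2·signedArea(BAC) = 55/2 ∩ 2·signedArea(DBC) = 385/578]
   → B = (3/2, -1/6)

B = (3/2, -1/6)
D = (783/289, 276/289)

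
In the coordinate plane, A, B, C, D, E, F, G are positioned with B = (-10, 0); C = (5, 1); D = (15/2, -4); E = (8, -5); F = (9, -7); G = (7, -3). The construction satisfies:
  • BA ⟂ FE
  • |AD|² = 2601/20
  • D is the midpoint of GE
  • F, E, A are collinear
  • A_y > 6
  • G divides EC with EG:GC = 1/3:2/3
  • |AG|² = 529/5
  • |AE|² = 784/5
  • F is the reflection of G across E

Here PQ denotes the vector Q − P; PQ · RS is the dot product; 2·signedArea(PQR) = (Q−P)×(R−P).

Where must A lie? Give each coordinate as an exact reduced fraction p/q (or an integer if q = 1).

1. A_x = 12/5  [F, E, A are collinear ∩ BA ⟂ FE]
2. A_y = 31/5  [F, E, A are collinear ∩ BA ⟂ FE]
   → A = (12/5, 31/5)

A = (12/5, 31/5)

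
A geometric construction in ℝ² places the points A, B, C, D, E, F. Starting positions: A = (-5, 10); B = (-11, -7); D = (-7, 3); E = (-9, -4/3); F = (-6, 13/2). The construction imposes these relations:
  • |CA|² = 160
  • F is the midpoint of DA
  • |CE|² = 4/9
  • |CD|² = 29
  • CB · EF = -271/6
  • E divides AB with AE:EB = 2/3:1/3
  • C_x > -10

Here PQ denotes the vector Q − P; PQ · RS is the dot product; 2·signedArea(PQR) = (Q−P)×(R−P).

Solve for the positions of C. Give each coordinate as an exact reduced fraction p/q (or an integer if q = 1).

1. C_x = -9  [line -3·x + -47/6·y + -128/3 = 0 ∩ |CA|² = 160]
2. C_y = -2  [line -3·x + -47/6·y + -128/3 = 0 ∩ |CA|² = 160]
   → C = (-9, -2)

C = (-9, -2)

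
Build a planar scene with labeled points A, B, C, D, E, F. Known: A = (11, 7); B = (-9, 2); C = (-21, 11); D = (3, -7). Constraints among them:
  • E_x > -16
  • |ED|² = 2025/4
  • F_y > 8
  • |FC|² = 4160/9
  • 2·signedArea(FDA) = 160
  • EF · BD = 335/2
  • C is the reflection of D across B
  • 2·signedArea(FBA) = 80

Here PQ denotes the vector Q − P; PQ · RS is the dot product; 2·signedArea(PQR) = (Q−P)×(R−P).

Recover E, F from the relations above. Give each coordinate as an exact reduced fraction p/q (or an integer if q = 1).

1. F_x = 1/3  [2·signedArea(FBA) = 80 ∩ 2·signedArea(FDA) = 160]
2. F_y = 25/3  [2·signedArea(FBA) = 80 ∩ 2·signedArea(FDA) = 160]
   → F = (1/3, 25/3)
3. E_x = -15  [line -12·x + 9·y + -477/2 = 0 ∩ |ED|² = 2025/4]
4. E_y = 13/2  [line -12·x + 9·y + -477/2 = 0 ∩ |ED|² = 2025/4]
   → E = (-15, 13/2)

E = (-15, 13/2)
F = (1/3, 25/3)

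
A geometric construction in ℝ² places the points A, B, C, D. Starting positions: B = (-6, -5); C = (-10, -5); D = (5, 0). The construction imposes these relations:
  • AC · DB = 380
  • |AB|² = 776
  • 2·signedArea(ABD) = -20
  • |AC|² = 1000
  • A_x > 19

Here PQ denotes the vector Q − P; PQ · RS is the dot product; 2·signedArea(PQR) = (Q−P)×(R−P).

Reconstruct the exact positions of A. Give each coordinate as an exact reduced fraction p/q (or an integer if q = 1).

1. A_x = 20  [2·signedArea(ABD) = -20 ∩ AC · DB = 380]
2. A_y = 5  [2·signedArea(ABD) = -20 ∩ AC · DB = 380]
   → A = (20, 5)

A = (20, 5)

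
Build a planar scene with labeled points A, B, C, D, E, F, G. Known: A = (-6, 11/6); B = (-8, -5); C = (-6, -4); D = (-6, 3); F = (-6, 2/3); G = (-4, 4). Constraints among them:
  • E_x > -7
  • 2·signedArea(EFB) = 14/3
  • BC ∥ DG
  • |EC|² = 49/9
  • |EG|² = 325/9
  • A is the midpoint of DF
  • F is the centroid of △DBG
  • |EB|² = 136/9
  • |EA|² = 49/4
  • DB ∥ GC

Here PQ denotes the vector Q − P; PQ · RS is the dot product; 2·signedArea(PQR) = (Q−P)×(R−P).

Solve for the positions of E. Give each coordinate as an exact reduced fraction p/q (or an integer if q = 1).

E = (-6, -5/3)

1. E_x = -6  [line 17/3·x + -2·y + 92/3 = 0 ∩ |EC|² = 49/9]
2. E_y = -5/3  [line 17/3·x + -2·y + 92/3 = 0 ∩ |EC|² = 49/9]
   → E = (-6, -5/3)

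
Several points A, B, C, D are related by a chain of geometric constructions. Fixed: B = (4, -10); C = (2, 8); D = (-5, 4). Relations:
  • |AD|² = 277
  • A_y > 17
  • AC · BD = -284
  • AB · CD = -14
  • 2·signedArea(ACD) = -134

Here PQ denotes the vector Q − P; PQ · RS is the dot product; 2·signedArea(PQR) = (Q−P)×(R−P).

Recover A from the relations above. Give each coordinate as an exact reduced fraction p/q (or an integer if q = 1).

A = (-14, 18)

1. A_x = -14  [AB · CD = -14 ∩ 2·signedArea(ACD) = -134]
2. A_y = 18  [AB · CD = -14 ∩ 2·signedArea(ACD) = -134]
   → A = (-14, 18)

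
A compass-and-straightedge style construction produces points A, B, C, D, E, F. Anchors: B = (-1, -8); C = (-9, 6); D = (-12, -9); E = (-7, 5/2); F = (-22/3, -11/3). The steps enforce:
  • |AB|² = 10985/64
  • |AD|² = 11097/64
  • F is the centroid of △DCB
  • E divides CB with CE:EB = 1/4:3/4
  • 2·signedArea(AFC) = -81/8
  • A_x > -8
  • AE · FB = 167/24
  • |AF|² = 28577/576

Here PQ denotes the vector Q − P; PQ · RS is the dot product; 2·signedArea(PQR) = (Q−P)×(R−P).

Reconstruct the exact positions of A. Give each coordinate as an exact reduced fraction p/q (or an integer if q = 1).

1. A_x = -15/2  [2·signedArea(AFC) = -81/8 ∩ AE · FB = 167/24]
2. A_y = 27/8  [2·signedArea(AFC) = -81/8 ∩ AE · FB = 167/24]
   → A = (-15/2, 27/8)

A = (-15/2, 27/8)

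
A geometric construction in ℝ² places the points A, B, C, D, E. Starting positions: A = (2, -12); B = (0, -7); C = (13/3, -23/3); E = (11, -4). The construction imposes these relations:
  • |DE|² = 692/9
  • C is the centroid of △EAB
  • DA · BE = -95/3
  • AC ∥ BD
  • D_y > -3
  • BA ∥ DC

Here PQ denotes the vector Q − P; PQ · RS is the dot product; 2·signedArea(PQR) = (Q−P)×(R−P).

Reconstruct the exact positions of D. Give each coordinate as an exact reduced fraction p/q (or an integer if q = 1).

1. D_x = 7/3  [BA ∥ DC ∩ AC ∥ BD]
2. D_y = -8/3  [BA ∥ DC ∩ AC ∥ BD]
   → D = (7/3, -8/3)

D = (7/3, -8/3)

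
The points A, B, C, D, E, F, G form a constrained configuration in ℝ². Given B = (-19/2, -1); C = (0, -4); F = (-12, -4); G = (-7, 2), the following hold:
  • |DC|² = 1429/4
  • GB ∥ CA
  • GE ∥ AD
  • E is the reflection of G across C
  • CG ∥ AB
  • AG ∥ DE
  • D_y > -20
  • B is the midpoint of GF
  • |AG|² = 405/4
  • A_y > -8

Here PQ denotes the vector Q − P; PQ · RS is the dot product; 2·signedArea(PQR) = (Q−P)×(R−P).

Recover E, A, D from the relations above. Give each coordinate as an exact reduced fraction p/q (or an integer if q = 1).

A = (-5/2, -7)
D = (23/2, -19)
E = (7, -10)

1. E_x = 7  [E is the reflection of G across C]
2. E_y = -10  [E is the reflection of G across C]
   → E = (7, -10)
3. A_x = -5/2  [CG ∥ AB ∩ GB ∥ CA]
4. A_y = -7  [CG ∥ AB ∩ GB ∥ CA]
   → A = (-5/2, -7)
5. D_x = 23/2  [AG ∥ DE ∩ GE ∥ AD]
6. D_y = -19  [AG ∥ DE ∩ GE ∥ AD]
   → D = (23/2, -19)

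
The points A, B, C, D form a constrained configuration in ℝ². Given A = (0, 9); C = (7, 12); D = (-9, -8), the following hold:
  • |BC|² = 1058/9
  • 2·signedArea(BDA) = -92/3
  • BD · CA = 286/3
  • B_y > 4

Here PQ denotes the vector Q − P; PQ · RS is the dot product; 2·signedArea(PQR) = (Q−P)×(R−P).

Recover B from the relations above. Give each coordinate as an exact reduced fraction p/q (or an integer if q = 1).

1. B_x = -2/3  [BD · CA = 286/3 ∩ 2·signedArea(BDA) = -92/3]
2. B_y = 13/3  [BD · CA = 286/3 ∩ 2·signedArea(BDA) = -92/3]
   → B = (-2/3, 13/3)

B = (-2/3, 13/3)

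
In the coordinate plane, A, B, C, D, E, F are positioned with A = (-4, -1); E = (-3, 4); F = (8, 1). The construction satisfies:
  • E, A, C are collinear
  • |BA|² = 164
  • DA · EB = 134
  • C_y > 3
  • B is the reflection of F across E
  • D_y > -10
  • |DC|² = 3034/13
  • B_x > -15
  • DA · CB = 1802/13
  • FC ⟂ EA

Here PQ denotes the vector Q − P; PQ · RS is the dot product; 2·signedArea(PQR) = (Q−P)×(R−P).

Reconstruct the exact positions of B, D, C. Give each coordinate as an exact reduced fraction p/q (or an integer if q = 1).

1. B_x = -14  [B is the reflection of F across E]
2. B_y = 7  [B is the reflection of F across E]
   → B = (-14, 7)
3. C_x = -41/13  [E, A, C are collinear ∩ FC ⟂ EA]
4. C_y = 42/13  [E, A, C are collinear ∩ FC ⟂ EA]
   → C = (-41/13, 42/13)
5. D_x = 6  [DA · CB = 1802/13 ∩ DA · EB = 134]
6. D_y = -9  [DA · CB = 1802/13 ∩ DA · EB = 134]
   → D = (6, -9)

B = (-14, 7)
C = (-41/13, 42/13)
D = (6, -9)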